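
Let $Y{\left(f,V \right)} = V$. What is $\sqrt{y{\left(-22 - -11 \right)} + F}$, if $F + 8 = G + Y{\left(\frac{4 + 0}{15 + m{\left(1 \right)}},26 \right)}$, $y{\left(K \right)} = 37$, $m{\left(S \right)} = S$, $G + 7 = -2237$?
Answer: $i \sqrt{2189} \approx 46.787 i$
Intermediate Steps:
$G = -2244$ ($G = -7 - 2237 = -2244$)
$F = -2226$ ($F = -8 + \left(-2244 + 26\right) = -8 - 2218 = -2226$)
$\sqrt{y{\left(-22 - -11 \right)} + F} = \sqrt{37 - 2226} = \sqrt{-2189} = i \sqrt{2189}$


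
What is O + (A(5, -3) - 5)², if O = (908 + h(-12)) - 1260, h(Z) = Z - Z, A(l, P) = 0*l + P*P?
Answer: -336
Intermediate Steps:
A(l, P) = P² (A(l, P) = 0 + P² = P²)
h(Z) = 0
O = -352 (O = (908 + 0) - 1260 = 908 - 1260 = -352)
O + (A(5, -3) - 5)² = -352 + ((-3)² - 5)² = -352 + (9 - 5)² = -352 + 4² = -352 + 16 = -336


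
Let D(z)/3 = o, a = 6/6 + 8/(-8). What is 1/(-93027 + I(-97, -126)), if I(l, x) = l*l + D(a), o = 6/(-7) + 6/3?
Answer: -7/585302 ≈ -1.1960e-5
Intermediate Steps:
o = 8/7 (o = 6*(-⅐) + 6*(⅓) = -6/7 + 2 = 8/7 ≈ 1.1429)
a = 0 (a = 6*(⅙) + 8*(-⅛) = 1 - 1 = 0)
D(z) = 24/7 (D(z) = 3*(8/7) = 24/7)
I(l, x) = 24/7 + l² (I(l, x) = l*l + 24/7 = l² + 24/7 = 24/7 + l²)
1/(-93027 + I(-97, -126)) = 1/(-93027 + (24/7 + (-97)²)) = 1/(-93027 + (24/7 + 9409)) = 1/(-93027 + 65887/7) = 1/(-585302/7) = -7/585302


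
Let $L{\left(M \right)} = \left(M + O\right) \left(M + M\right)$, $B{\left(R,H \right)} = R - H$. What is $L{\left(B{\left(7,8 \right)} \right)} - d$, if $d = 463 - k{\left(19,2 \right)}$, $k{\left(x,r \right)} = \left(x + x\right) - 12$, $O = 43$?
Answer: $-521$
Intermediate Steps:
$k{\left(x,r \right)} = -12 + 2 x$ ($k{\left(x,r \right)} = 2 x - 12 = -12 + 2 x$)
$d = 437$ ($d = 463 - \left(-12 + 2 \cdot 19\right) = 463 - \left(-12 + 38\right) = 463 - 26 = 437$)
$L{\left(M \right)} = 2 M \left(43 + M\right)$ ($L{\left(M \right)} = \left(M + 43\right) \left(M + M\right) = \left(43 + M\right) 2 M = 2 M \left(43 + M\right)$)
$L{\left(B{\left(7,8 \right)} \right)} - d = 2 \left(7 - 8\right) \left(43 + \left(7 - 8\right)\right) - 437 = 2 \left(-1\right) \left(43 - 1\right) - 437 = 2 \left(-1\right) 42 - 437 = -84 - 437 = -521$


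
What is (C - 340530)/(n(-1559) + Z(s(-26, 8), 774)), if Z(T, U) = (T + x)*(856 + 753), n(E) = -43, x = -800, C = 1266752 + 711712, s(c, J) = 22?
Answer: -1637934/1251845 ≈ -1.3084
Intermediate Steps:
C = 1978464
Z(T, U) = -1287200 + 1609*T (Z(T, U) = (T - 800)*(856 + 753) = (-800 + T)*1609 = -1287200 + 1609*T)
(C - 340530)/(n(-1559) + Z(s(-26, 8), 774)) = (1978464 - 340530)/(-43 + (-1287200 + 1609*22)) = 1637934/(-43 + (-1287200 + 35398)) = 1637934/(-43 - 1251802) = 1637934/(-1251845) = 1637934*(-1/1251845) = -1637934/1251845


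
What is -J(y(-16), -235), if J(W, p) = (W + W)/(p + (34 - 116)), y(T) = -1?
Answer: -2/317 ≈ -0.0063092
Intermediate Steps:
J(W, p) = 2*W/(-82 + p) (J(W, p) = (2*W)/(p - 82) = (2*W)/(-82 + p) = 2*W/(-82 + p))
-J(y(-16), -235) = -2*(-1)/(-82 - 235) = -2*(-1)/(-317) = -2*(-1)*(-1)/317 = -1*2/317 = -2/317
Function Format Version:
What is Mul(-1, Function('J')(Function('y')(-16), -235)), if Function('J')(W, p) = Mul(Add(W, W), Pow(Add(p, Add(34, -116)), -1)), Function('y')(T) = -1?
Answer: Rational(-2, 317) ≈ -0.0063092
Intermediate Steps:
Function('J')(W, p) = Mul(2, W, Pow(Add(-82, p), -1)) (Function('J')(W, p) = Mul(Mul(2, W), Pow(Add(p, -82), -1)) = Mul(Mul(2, W), Pow(Add(-82, p), -1)) = Mul(2, W, Pow(Add(-82, p), -1)))
Mul(-1, Function('J')(Function('y')(-16), -235)) = Mul(-1, Mul(2, -1, Pow(Add(-82, -235), -1))) = Mul(-1, Mul(2, -1, Pow(-317, -1))) = Mul(-1, Mul(2, -1, Rational(-1, 317))) = Mul(-1, Rational(2, 317)) = Rational(-2, 317)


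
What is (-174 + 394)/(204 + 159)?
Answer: 20/33 ≈ 0.60606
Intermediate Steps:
(-174 + 394)/(204 + 159) = 220/363 = 220*(1/363) = 20/33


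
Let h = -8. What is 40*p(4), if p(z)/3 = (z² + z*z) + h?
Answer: 2880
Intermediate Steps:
p(z) = -24 + 6*z² (p(z) = 3*((z² + z*z) - 8) = 3*((z² + z²) - 8) = 3*(2*z² - 8) = 3*(-8 + 2*z²) = -24 + 6*z²)
40*p(4) = 40*(-24 + 6*4²) = 40*(-24 + 6*16) = 40*(-24 + 96) = 40*72 = 2880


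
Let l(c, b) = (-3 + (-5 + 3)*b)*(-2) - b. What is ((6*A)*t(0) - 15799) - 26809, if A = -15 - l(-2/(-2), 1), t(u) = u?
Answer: -42608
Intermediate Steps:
l(c, b) = 6 + 3*b (l(c, b) = (-3 - 2*b)*(-2) - b = (6 + 4*b) - b = 6 + 3*b)
A = -24 (A = -15 - (6 + 3*1) = -15 - (6 + 3) = -15 - 1*9 = -15 - 9 = -24)
((6*A)*t(0) - 15799) - 26809 = ((6*(-24))*0 - 15799) - 26809 = (-144*0 - 15799) - 26809 = (0 - 15799) - 26809 = -15799 - 26809 = -42608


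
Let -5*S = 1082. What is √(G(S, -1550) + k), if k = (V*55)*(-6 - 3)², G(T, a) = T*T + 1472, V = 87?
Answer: √10897149/5 ≈ 660.22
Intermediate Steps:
S = -1082/5 (S = -⅕*1082 = -1082/5 ≈ -216.40)
G(T, a) = 1472 + T² (G(T, a) = T² + 1472 = 1472 + T²)
k = 387585 (k = (87*55)*(-6 - 3)² = 4785*(-9)² = 4785*81 = 387585)
√(G(S, -1550) + k) = √((1472 + (-1082/5)²) + 387585) = √((1472 + 1170724/25) + 387585) = √(1207524/25 + 387585) = √(10897149/25) = √10897149/5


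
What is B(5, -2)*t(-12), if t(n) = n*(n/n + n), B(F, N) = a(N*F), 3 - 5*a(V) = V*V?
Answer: -12804/5 ≈ -2560.8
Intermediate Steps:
a(V) = ⅗ - V²/5 (a(V) = ⅗ - V*V/5 = ⅗ - V²/5)
B(F, N) = ⅗ - F²*N²/5
t(n) = n*(1 + n)
B(5, -2)*t(-12) = (⅗ - ⅕*5²*(-2)²)*(-12*(1 - 12)) = (⅗ - ⅕*25*4)*(-12*(-11)) = (⅗ - 20)*132 = -97/5*132 = -12804/5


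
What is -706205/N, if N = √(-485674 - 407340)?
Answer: 706205*I*√893014/893014 ≈ 747.31*I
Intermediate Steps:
N = I*√893014 (N = √(-893014) = I*√893014 ≈ 944.99*I)
-706205/N = -706205*(-I*√893014/893014) = -(-706205)*I*√893014/893014 = 706205*I*√893014/893014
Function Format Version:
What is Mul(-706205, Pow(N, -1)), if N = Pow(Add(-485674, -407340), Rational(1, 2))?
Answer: Mul(Rational(706205, 893014), I, Pow(893014, Rational(1, 2))) ≈ Mul(747.31, I)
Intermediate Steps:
N = Mul(I, Pow(893014, Rational(1, 2))) (N = Pow(-893014, Rational(1, 2)) = Mul(I, Pow(893014, Rational(1, 2))) ≈ Mul(944.99, I))
Mul(-706205, Pow(N, -1)) = Mul(-706205, Pow(Mul(I, Pow(893014, Rational(1, 2))), -1)) = Mul(-706205, Mul(Rational(-1, 893014), I, Pow(893014, Rational(1, 2)))) = Mul(Rational(706205, 893014), I, Pow(893014, Rational(1, 2)))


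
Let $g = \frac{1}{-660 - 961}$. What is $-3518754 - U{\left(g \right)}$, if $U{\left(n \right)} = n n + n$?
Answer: $- \frac{9246022277694}{2627641} \approx -3.5188 \cdot 10^{6}$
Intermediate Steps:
$g = - \frac{1}{1621}$ ($g = \frac{1}{-1621} = - \frac{1}{1621} \approx -0.0006169$)
$U{\left(n \right)} = n + n^{2}$ ($U{\left(n \right)} = n^{2} + n = n + n^{2}$)
$-3518754 - U{\left(g \right)} = -3518754 - - \frac{1 - \frac{1}{1621}}{1621} = -3518754 - \left(- \frac{1}{1621}\right) \frac{1620}{1621} = -3518754 - - \frac{1620}{2627641} = -3518754 + \frac{1620}{2627641} = - \frac{9246022277694}{2627641}$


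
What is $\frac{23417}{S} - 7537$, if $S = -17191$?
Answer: $- \frac{129591984}{17191} \approx -7538.4$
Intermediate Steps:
$\frac{23417}{S} - 7537 = \frac{23417}{-17191} - 7537 = 23417 \left(- \frac{1}{17191}\right) - 7537 = - \frac{23417}{17191} - 7537 = - \frac{129591984}{17191}$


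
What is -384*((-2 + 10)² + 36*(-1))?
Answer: -10752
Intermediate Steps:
-384*((-2 + 10)² + 36*(-1)) = -384*(8² - 36) = -384*(64 - 36) = -384*28 = -10752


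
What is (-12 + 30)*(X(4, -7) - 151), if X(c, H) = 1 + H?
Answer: -2826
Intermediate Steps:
(-12 + 30)*(X(4, -7) - 151) = (-12 + 30)*((1 - 7) - 151) = 18*(-6 - 151) = 18*(-157) = -2826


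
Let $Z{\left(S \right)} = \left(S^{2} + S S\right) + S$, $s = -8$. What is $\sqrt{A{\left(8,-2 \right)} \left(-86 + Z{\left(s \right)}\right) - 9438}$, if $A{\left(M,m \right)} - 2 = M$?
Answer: $i \sqrt{9098} \approx 95.383 i$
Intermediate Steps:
$Z{\left(S \right)} = S + 2 S^{2}$ ($Z{\left(S \right)} = \left(S^{2} + S^{2}\right) + S = 2 S^{2} + S = S + 2 S^{2}$)
$A{\left(M,m \right)} = 2 + M$
$\sqrt{A{\left(8,-2 \right)} \left(-86 + Z{\left(s \right)}\right) - 9438} = \sqrt{\left(2 + 8\right) \left(-86 - 8 \left(1 + 2 \left(-8\right)\right)\right) - 9438} = \sqrt{10 \left(-86 - 8 \left(1 - 16\right)\right) - 9438} = \sqrt{10 \left(-86 - -120\right) - 9438} = \sqrt{10 \left(-86 + 120\right) - 9438} = \sqrt{10 \cdot 34 - 9438} = \sqrt{340 - 9438} = \sqrt{-9098} = i \sqrt{9098}$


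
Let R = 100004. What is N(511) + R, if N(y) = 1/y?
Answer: 51102045/511 ≈ 1.0000e+5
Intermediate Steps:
N(511) + R = 1/511 + 100004 = 51102045/511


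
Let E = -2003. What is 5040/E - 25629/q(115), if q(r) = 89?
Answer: -51783447/178267 ≈ -290.48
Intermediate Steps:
5040/E - 25629/q(115) = 5040/(-2003) - 25629/89 = 5040*(-1/2003) - 25629*1/89 = -5040/2003 - 25629/89 = -51783447/178267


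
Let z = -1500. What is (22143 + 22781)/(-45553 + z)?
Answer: -44924/47053 ≈ -0.95475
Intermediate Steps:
(22143 + 22781)/(-45553 + z) = (22143 + 22781)/(-45553 - 1500) = 44924/(-47053) = 44924*(-1/47053) = -44924/47053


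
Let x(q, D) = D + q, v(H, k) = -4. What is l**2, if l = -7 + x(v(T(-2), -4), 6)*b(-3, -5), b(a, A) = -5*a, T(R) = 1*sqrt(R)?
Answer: 529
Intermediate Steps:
T(R) = sqrt(R)
l = 23 (l = -7 + (6 - 4)*(-5*(-3)) = -7 + 2*15 = -7 + 30 = 23)
l**2 = 23**2 = 529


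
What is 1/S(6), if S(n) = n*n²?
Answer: 1/216 ≈ 0.0046296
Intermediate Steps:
S(n) = n³
1/S(6) = 1/(6³) = 1/216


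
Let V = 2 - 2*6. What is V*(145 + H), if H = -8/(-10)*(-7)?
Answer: -1394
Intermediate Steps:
V = -10 (V = 2 - 12 = -10)
H = -28/5 (H = -8*(-⅒)*(-7) = (⅘)*(-7) = -28/5 ≈ -5.6000)
V*(145 + H) = -10*(145 - 28/5) = -10*697/5 = -1394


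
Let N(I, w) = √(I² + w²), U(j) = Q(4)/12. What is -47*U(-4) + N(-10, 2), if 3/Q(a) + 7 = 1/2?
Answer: 47/26 + 2*√26 ≈ 12.006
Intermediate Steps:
Q(a) = -6/13 (Q(a) = 3/(-7 + 1/2) = 3/(-7 + ½) = 3/(-13/2) = 3*(-2/13) = -6/13)
U(j) = -1/26 (U(j) = -6/13/12 = -6/13*1/12 = -1/26)
-47*U(-4) + N(-10, 2) = -47*(-1/26) + √((-10)² + 2²) = 47/26 + √(100 + 4) = 47/26 + √104 = 47/26 + 2*√26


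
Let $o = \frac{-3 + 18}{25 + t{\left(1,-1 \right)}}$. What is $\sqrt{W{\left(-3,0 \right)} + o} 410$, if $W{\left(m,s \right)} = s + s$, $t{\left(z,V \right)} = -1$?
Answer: $\frac{205 \sqrt{10}}{2} \approx 324.13$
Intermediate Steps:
$W{\left(m,s \right)} = 2 s$
$o = \frac{5}{8}$ ($o = \frac{-3 + 18}{25 - 1} = \frac{15}{24} = 15 \cdot \frac{1}{24} = \frac{5}{8} \approx 0.625$)
$\sqrt{W{\left(-3,0 \right)} + o} 410 = \sqrt{2 \cdot 0 + \frac{5}{8}} \cdot 410 = \sqrt{0 + \frac{5}{8}} \cdot 410 = \sqrt{\frac{5}{8}} \cdot 410 = \frac{\sqrt{10}}{4} \cdot 410 = \frac{205 \sqrt{10}}{2}$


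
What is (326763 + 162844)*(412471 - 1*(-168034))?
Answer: 284219311535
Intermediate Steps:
(326763 + 162844)*(412471 - 1*(-168034)) = 489607*(412471 + 168034) = 489607*580505 = 284219311535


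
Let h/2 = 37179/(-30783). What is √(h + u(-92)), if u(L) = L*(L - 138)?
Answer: √2227642311214/10261 ≈ 145.46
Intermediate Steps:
u(L) = L*(-138 + L)
h = -24786/10261 (h = 2*(37179/(-30783)) = 2*(37179*(-1/30783)) = 2*(-12393/10261) = -24786/10261 ≈ -2.4156)
√(h + u(-92)) = √(-24786/10261 - 92*(-138 - 92)) = √(-24786/10261 - 92*(-230)) = √(-24786/10261 + 21160) = √(217097974/10261) = √2227642311214/10261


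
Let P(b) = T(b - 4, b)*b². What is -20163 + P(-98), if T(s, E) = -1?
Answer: -29767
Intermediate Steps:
P(b) = -b²
-20163 + P(-98) = -20163 - 1*(-98)² = -20163 - 1*9604 = -20163 - 9604 = -29767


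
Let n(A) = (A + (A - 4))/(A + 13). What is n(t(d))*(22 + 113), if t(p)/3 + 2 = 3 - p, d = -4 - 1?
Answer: 4320/31 ≈ 139.35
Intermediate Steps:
d = -5
t(p) = 3 - 3*p (t(p) = -6 + 3*(3 - p) = -6 + (9 - 3*p) = 3 - 3*p)
n(A) = (-4 + 2*A)/(13 + A) (n(A) = (A + (-4 + A))/(13 + A) = (-4 + 2*A)/(13 + A))
n(t(d))*(22 + 113) = (2*(-2 + (3 - 3*(-5)))/(13 + (3 - 3*(-5))))*(22 + 113) = (2*(-2 + (3 + 15))/(13 + (3 + 15)))*135 = (2*(-2 + 18)/(13 + 18))*135 = (2*16/31)*135 = (2*(1/31)*16)*135 = (32/31)*135 = 4320/31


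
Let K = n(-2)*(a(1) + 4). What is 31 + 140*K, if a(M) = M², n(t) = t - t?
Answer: 31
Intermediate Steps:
n(t) = 0
K = 0 (K = 0*(1² + 4) = 0*(1 + 4) = 0*5 = 0)
31 + 140*K = 31 + 140*0 = 31 + 0 = 31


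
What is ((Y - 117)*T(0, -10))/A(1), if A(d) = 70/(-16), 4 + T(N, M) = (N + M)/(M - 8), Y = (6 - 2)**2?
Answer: -25048/315 ≈ -79.517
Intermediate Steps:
Y = 16 (Y = 4**2 = 16)
T(N, M) = -4 + (M + N)/(-8 + M) (T(N, M) = -4 + (N + M)/(M - 8) = -4 + (M + N)/(-8 + M))
A(d) = -35/8 (A(d) = 70*(-1/16) = -35/8)
((Y - 117)*T(0, -10))/A(1) = ((16 - 117)*((32 + 0 - 3*(-10))/(-8 - 10)))/(-35/8) = -101*(32 + 0 + 30)/(-18)*(-8/35) = -(-101)*62/18*(-8/35) = -101*(-31/9)*(-8/35) = (3131/9)*(-8/35) = -25048/315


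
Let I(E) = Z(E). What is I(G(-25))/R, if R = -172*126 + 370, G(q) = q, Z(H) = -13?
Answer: 13/21302 ≈ 0.00061027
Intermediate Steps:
I(E) = -13
R = -21302 (R = -21672 + 370 = -21302)
I(G(-25))/R = -13/(-21302) = -13*(-1/21302) = 13/21302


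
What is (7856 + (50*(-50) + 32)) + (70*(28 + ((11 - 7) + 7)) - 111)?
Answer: 8007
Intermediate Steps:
(7856 + (50*(-50) + 32)) + (70*(28 + ((11 - 7) + 7)) - 111) = (7856 + (-2500 + 32)) + (70*(28 + (4 + 7)) - 111) = (7856 - 2468) + (70*(28 + 11) - 111) = 5388 + (70*39 - 111) = 5388 + (2730 - 111) = 5388 + 2619 = 8007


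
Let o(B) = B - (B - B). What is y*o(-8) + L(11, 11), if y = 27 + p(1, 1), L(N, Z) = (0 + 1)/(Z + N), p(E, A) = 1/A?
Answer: -4927/22 ≈ -223.95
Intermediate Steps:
L(N, Z) = 1/(N + Z)
o(B) = B (o(B) = B - 1*0 = B + 0 = B)
y = 28 (y = 27 + 1/1 = 27 + 1 = 28)
y*o(-8) + L(11, 11) = 28*(-8) + 1/(11 + 11) = -224 + 1/22 = -4927/22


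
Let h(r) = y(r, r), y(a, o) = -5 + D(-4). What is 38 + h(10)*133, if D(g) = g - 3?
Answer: -1558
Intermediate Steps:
D(g) = -3 + g
y(a, o) = -12 (y(a, o) = -5 + (-3 - 4) = -5 - 7 = -12)
h(r) = -12
38 + h(10)*133 = 38 - 12*133 = 38 - 1596 = -1558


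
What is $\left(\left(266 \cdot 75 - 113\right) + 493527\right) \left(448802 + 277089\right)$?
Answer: $372646307324$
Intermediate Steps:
$\left(\left(266 \cdot 75 - 113\right) + 493527\right) \left(448802 + 277089\right) = \left(\left(19950 - 113\right) + 493527\right) 725891 = \left(19837 + 493527\right) 725891 = 513364 \cdot 725891 = 372646307324$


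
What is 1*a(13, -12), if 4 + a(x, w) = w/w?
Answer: -3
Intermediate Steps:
a(x, w) = -3 (a(x, w) = -4 + w/w = -4 + 1 = -3)
1*a(13, -12) = 1*(-3) = -3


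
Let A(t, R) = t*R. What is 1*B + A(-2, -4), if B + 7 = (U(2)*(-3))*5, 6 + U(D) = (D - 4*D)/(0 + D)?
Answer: 136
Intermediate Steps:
U(D) = -9 (U(D) = -6 + (D - 4*D)/(0 + D) = -6 + (-3*D)/D = -6 - 3 = -9)
A(t, R) = R*t
B = 128 (B = -7 - 9*(-3)*5 = -7 + 27*5 = -7 + 135 = 128)
1*B + A(-2, -4) = 1*128 - 4*(-2) = 128 + 8 = 136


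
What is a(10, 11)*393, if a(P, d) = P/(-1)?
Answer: -3930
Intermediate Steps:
a(P, d) = -P (a(P, d) = P*(-1) = -P)
a(10, 11)*393 = -1*10*393 = -10*393 = -3930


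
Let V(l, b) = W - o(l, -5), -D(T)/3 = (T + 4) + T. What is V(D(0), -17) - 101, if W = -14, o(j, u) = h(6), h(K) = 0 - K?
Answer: -109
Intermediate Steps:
h(K) = -K
o(j, u) = -6 (o(j, u) = -1*6 = -6)
D(T) = -12 - 6*T (D(T) = -3*((T + 4) + T) = -3*((4 + T) + T) = -3*(4 + 2*T) = -12 - 6*T)
V(l, b) = -8 (V(l, b) = -14 - 1*(-6) = -14 + 6 = -8)
V(D(0), -17) - 101 = -8 - 101 = -109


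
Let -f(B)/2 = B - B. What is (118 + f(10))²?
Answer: 13924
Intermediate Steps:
f(B) = 0 (f(B) = -2*(B - B) = -2*0 = 0)
(118 + f(10))² = (118 + 0)² = 118² = 13924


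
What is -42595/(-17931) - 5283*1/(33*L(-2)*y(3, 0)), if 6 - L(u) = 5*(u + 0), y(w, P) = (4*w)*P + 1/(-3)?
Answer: 102226193/3155856 ≈ 32.393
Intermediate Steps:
y(w, P) = -⅓ + 4*P*w (y(w, P) = 4*P*w - ⅓ = -⅓ + 4*P*w)
L(u) = 6 - 5*u (L(u) = 6 - 5*(u + 0) = 6 - 5*u)
-42595/(-17931) - 5283*1/(33*L(-2)*y(3, 0)) = -42595/(-17931) - 5283*1/(33*(6 - 5*(-2))*(-⅓ + 4*0*3)) = -42595*(-1/17931) - 5283*1/(33*(6 + 10)*(-⅓ + 0)) = 42595/17931 - 5283/(-⅓*33*16) = 42595/17931 - 5283/((-11*16)) = 42595/17931 - 5283/(-176) = 42595/17931 - 5283*(-1/176) = 42595/17931 + 5283/176 = 102226193/3155856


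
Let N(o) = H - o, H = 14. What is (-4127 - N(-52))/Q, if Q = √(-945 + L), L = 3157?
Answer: -599*√553/158 ≈ -89.152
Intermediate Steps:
N(o) = 14 - o
Q = 2*√553 (Q = √(-945 + 3157) = √2212 = 2*√553 ≈ 47.032)
(-4127 - N(-52))/Q = (-4127 - (14 - 1*(-52)))/((2*√553)) = (-4127 - (14 + 52))*(√553/1106) = (-4127 - 1*66)*(√553/1106) = (-4127 - 66)*(√553/1106) = -599*√553/158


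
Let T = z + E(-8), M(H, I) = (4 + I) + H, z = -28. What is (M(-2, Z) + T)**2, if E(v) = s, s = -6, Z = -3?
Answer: 1225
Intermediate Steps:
E(v) = -6
M(H, I) = 4 + H + I
T = -34 (T = -28 - 6 = -34)
(M(-2, Z) + T)**2 = ((4 - 2 - 3) - 34)**2 = (-1 - 34)**2 = (-35)**2 = 1225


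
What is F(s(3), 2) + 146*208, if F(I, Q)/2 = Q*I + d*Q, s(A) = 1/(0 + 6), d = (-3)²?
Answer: 91214/3 ≈ 30405.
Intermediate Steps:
d = 9
s(A) = ⅙ (s(A) = 1/6 = ⅙)
F(I, Q) = 18*Q + 2*I*Q (F(I, Q) = 2*(Q*I + 9*Q) = 2*(I*Q + 9*Q) = 2*(9*Q + I*Q) = 18*Q + 2*I*Q)
F(s(3), 2) + 146*208 = 2*2*(9 + ⅙) + 146*208 = 2*2*(55/6) + 30368 = 110/3 + 30368 = 91214/3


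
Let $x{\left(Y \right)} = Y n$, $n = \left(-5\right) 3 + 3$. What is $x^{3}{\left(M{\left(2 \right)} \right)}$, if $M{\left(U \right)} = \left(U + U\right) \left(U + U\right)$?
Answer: $-7077888$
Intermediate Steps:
$n = -12$ ($n = -15 + 3 = -12$)
$M{\left(U \right)} = 4 U^{2}$ ($M{\left(U \right)} = 2 U 2 U = 4 U^{2}$)
$x{\left(Y \right)} = - 12 Y$ ($x{\left(Y \right)} = Y \left(-12\right) = - 12 Y$)
$x^{3}{\left(M{\left(2 \right)} \right)} = \left(- 12 \cdot 4 \cdot 2^{2}\right)^{3} = \left(- 12 \cdot 4 \cdot 4\right)^{3} = \left(\left(-12\right) 16\right)^{3} = \left(-192\right)^{3} = -7077888$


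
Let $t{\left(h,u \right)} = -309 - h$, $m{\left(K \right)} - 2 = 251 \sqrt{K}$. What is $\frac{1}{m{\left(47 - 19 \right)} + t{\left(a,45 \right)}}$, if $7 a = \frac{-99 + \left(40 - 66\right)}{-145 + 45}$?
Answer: $\frac{240828}{1309020751} + \frac{393568 \sqrt{7}}{1309020751} \approx 0.00097944$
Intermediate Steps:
$m{\left(K \right)} = 2 + 251 \sqrt{K}$
$a = \frac{5}{28}$ ($a = \frac{\left(-99 + \left(40 - 66\right)\right) \frac{1}{-145 + 45}}{7} = \frac{\left(-99 - 26\right) \frac{1}{-100}}{7} = \frac{\left(-125\right) \left(- \frac{1}{100}\right)}{7} = \frac{1}{7} \cdot \frac{5}{4} = \frac{5}{28} \approx 0.17857$)
$\frac{1}{m{\left(47 - 19 \right)} + t{\left(a,45 \right)}} = \frac{1}{\left(2 + 251 \sqrt{47 - 19}\right) - \frac{8657}{28}} = \frac{1}{\left(2 + 251 \sqrt{28}\right) - \frac{8657}{28}} = \frac{1}{\left(2 + 251 \cdot 2 \sqrt{7}\right) - \frac{8657}{28}} = \frac{1}{\left(2 + 502 \sqrt{7}\right) - \frac{8657}{28}} = \frac{1}{- \frac{8601}{28} + 502 \sqrt{7}}$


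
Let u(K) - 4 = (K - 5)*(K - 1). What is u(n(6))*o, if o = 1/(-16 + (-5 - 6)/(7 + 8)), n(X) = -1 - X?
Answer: -1500/251 ≈ -5.9761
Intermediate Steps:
o = -15/251 (o = 1/(-16 - 11/15) = 1/(-251/15) = -15/251 ≈ -0.059761)
u(K) = 4 + (-1 + K)*(-5 + K) (u(K) = 4 + (K - 5)*(K - 1) = 4 + (-5 + K)*(-1 + K) = 4 + (-1 + K)*(-5 + K))
u(n(6))*o = (9 + (-1 - 1*6)² - 6*(-1 - 1*6))*(-15/251) = (9 + (-1 - 6)² - 6*(-1 - 6))*(-15/251) = (9 + (-7)² - 6*(-7))*(-15/251) = (9 + 49 + 42)*(-15/251) = 100*(-15/251) = -1500/251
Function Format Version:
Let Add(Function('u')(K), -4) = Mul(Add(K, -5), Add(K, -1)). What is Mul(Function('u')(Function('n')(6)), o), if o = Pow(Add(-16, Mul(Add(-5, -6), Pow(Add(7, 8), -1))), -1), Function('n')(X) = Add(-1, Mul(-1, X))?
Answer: Rational(-1500, 251) ≈ -5.9761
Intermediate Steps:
o = Rational(-15, 251) (o = Pow(Add(-16, Mul(-11, Pow(15, -1))), -1) = Pow(Add(-16, Mul(-11, Rational(1, 15))), -1) = Pow(Add(-16, Rational(-11, 15)), -1) = Pow(Rational(-251, 15), -1) = Rational(-15, 251) ≈ -0.059761)
Function('u')(K) = Add(4, Mul(Add(-1, K), Add(-5, K))) (Function('u')(K) = Add(4, Mul(Add(K, -5), Add(K, -1))) = Add(4, Mul(Add(-5, K), Add(-1, K))) = Add(4, Mul(Add(-1, K), Add(-5, K))))
Mul(Function('u')(Function('n')(6)), o) = Mul(Add(9, Pow(Add(-1, Mul(-1, 6)), 2), Mul(-6, Add(-1, Mul(-1, 6)))), Rational(-15, 251)) = Mul(Add(9, Pow(Add(-1, -6), 2), Mul(-6, Add(-1, -6))), Rational(-15, 251)) = Mul(Add(9, Pow(-7, 2), Mul(-6, -7)), Rational(-15, 251)) = Mul(Add(9, 49, 42), Rational(-15, 251)) = Mul(100, Rational(-15, 251)) = Rational(-1500, 251)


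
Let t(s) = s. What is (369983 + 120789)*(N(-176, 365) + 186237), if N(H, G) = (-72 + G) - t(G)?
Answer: 91364569380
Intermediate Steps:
N(H, G) = -72 (N(H, G) = (-72 + G) - G = -72)
(369983 + 120789)*(N(-176, 365) + 186237) = (369983 + 120789)*(-72 + 186237) = 490772*186165 = 91364569380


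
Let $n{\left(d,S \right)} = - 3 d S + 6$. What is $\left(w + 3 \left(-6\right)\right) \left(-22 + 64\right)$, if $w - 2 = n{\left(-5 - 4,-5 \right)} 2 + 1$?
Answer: $-11466$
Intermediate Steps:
$n{\left(d,S \right)} = 6 - 3 S d$ ($n{\left(d,S \right)} = - 3 S d + 6 = 6 - 3 S d$)
$w = -255$ ($w = 2 + \left(\left(6 - - 15 \left(-5 - 4\right)\right) 2 + 1\right) = 2 + \left(\left(6 - \left(-15\right) \left(-9\right)\right) 2 + 1\right) = 2 + \left(\left(6 - 135\right) 2 + 1\right) = 2 + \left(\left(-129\right) 2 + 1\right) = 2 + \left(-258 + 1\right) = 2 - 257 = -255$)
$\left(w + 3 \left(-6\right)\right) \left(-22 + 64\right) = \left(-255 + 3 \left(-6\right)\right) \left(-22 + 64\right) = \left(-255 - 18\right) 42 = \left(-273\right) 42 = -11466$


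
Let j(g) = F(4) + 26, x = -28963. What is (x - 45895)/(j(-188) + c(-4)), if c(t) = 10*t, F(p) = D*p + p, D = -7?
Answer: 37429/19 ≈ 1969.9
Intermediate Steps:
F(p) = -6*p (F(p) = -7*p + p = -6*p)
j(g) = 2 (j(g) = -6*4 + 26 = -24 + 26 = 2)
(x - 45895)/(j(-188) + c(-4)) = (-28963 - 45895)/(2 + 10*(-4)) = -74858/(2 - 40) = -74858/(-38) = -74858*(-1/38) = 37429/19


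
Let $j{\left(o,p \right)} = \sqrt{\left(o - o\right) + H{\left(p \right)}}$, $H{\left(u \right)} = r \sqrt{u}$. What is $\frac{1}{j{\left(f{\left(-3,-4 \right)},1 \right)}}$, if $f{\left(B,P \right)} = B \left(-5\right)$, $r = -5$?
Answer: $- \frac{i \sqrt{5}}{5} \approx - 0.44721 i$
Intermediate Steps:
$H{\left(u \right)} = - 5 \sqrt{u}$
$f{\left(B,P \right)} = - 5 B$
$j{\left(o,p \right)} = \sqrt{5} \sqrt{- \sqrt{p}}$ ($j{\left(o,p \right)} = \sqrt{\left(o - o\right) - 5 \sqrt{p}} = \sqrt{0 - 5 \sqrt{p}} = \sqrt{- 5 \sqrt{p}} = \sqrt{5} \sqrt{- \sqrt{p}}$)
$\frac{1}{j{\left(f{\left(-3,-4 \right)},1 \right)}} = \frac{1}{\sqrt{5} \sqrt{- \sqrt{1}}} = \frac{1}{\sqrt{5} \sqrt{\left(-1\right) 1}} = \frac{1}{\sqrt{5} \sqrt{-1}} = \frac{1}{\sqrt{5} i} = \frac{1}{i \sqrt{5}} = - \frac{i \sqrt{5}}{5}$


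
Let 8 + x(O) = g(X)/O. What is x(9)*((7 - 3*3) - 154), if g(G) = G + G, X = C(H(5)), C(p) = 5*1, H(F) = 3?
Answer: 3224/3 ≈ 1074.7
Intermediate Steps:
C(p) = 5
X = 5
g(G) = 2*G
x(O) = -8 + 10/O (x(O) = -8 + (2*5)/O = -8 + 10/O)
x(9)*((7 - 3*3) - 154) = (-8 + 10/9)*((7 - 3*3) - 154) = (-8 + 10*(⅑))*((7 - 9) - 154) = (-8 + 10/9)*(-2 - 154) = -62/9*(-156) = 3224/3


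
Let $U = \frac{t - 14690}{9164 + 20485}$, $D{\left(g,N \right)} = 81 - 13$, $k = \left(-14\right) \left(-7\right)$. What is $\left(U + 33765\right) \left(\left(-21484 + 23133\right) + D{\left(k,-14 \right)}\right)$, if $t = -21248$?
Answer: $\frac{1718824393199}{29649} \approx 5.7972 \cdot 10^{7}$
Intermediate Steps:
$k = 98$
$D{\left(g,N \right)} = 68$
$U = - \frac{35938}{29649}$ ($U = \frac{-21248 - 14690}{9164 + 20485} = - \frac{35938}{29649} \approx -1.2121$)
$\left(U + 33765\right) \left(\left(-21484 + 23133\right) + D{\left(k,-14 \right)}\right) = \left(- \frac{35938}{29649} + 33765\right) \left(\left(-21484 + 23133\right) + 68\right) = \frac{1001062547 \left(1649 + 68\right)}{29649} = \frac{1001062547}{29649} \cdot 1717 = \frac{1718824393199}{29649}$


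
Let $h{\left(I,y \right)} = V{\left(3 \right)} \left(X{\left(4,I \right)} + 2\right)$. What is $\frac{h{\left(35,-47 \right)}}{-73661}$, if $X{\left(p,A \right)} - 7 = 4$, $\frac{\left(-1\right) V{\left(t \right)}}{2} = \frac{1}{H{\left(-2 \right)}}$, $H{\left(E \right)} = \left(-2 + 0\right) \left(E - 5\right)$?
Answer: $\frac{13}{515627} \approx 2.5212 \cdot 10^{-5}$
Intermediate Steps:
$H{\left(E \right)} = 10 - 2 E$ ($H{\left(E \right)} = - 2 \left(-5 + E\right) = 10 - 2 E$)
$V{\left(t \right)} = - \frac{1}{7}$ ($V{\left(t \right)} = - \frac{2}{10 - -4} = - \frac{2}{10 + 4} = - \frac{2}{14} = \left(-2\right) \frac{1}{14} = - \frac{1}{7}$)
$X{\left(p,A \right)} = 11$ ($X{\left(p,A \right)} = 7 + 4 = 11$)
$h{\left(I,y \right)} = - \frac{13}{7}$ ($h{\left(I,y \right)} = - \frac{11 + 2}{7} = \left(- \frac{1}{7}\right) 13 = - \frac{13}{7}$)
$\frac{h{\left(35,-47 \right)}}{-73661} = - \frac{13}{7 \left(-73661\right)} = \left(- \frac{13}{7}\right) \left(- \frac{1}{73661}\right) = \frac{13}{515627}$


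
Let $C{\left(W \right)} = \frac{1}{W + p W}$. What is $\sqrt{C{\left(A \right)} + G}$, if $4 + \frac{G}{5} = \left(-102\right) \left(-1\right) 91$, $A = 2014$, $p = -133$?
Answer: $\frac{\sqrt{819655157642178}}{132924} \approx 215.38$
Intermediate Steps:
$G = 46390$ ($G = -20 + 5 \left(-102\right) \left(-1\right) 91 = -20 + 5 \cdot 102 \cdot 91 = -20 + 5 \cdot 9282 = -20 + 46410 = 46390$)
$C{\left(W \right)} = - \frac{1}{132 W}$ ($C{\left(W \right)} = \frac{1}{W - 133 W} = \frac{1}{\left(-132\right) W} = - \frac{1}{132 W}$)
$\sqrt{C{\left(A \right)} + G} = \sqrt{- \frac{1}{132 \cdot 2014} + 46390} = \sqrt{\left(- \frac{1}{132}\right) \frac{1}{2014} + 46390} = \sqrt{- \frac{1}{265848} + 46390} = \sqrt{\frac{12332688719}{265848}} = \frac{\sqrt{819655157642178}}{132924}$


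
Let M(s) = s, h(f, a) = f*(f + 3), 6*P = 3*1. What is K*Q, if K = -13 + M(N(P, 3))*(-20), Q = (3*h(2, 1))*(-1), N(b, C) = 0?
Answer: 390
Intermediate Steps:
P = 1/2 (P = (3*1)/6 = (1/6)*3 = 1/2 ≈ 0.50000)
h(f, a) = f*(3 + f)
Q = -30 (Q = (3*(2*(3 + 2)))*(-1) = (3*(2*5))*(-1) = (3*10)*(-1) = 30*(-1) = -30)
K = -13 (K = -13 + 0*(-20) = -13 + 0 = -13)
K*Q = -13*(-30) = 390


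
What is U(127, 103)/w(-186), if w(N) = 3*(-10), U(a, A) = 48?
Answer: -8/5 ≈ -1.6000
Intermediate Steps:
w(N) = -30
U(127, 103)/w(-186) = 48/(-30) = 48*(-1/30) = -8/5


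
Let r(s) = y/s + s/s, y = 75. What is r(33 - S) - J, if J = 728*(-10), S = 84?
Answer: 123752/17 ≈ 7279.5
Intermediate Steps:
r(s) = 1 + 75/s (r(s) = 75/s + s/s = 75/s + 1 = 1 + 75/s)
J = -7280
r(33 - S) - J = (75 + (33 - 1*84))/(33 - 1*84) - 1*(-7280) = (75 + (33 - 84))/(33 - 84) + 7280 = (75 - 51)/(-51) + 7280 = -1/51*24 + 7280 = -8/17 + 7280 = 123752/17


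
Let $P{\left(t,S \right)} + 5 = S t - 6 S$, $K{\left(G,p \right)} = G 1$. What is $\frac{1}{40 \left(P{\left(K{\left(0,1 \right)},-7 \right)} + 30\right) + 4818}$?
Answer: $\frac{1}{7498} \approx 0.00013337$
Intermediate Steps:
$K{\left(G,p \right)} = G$
$P{\left(t,S \right)} = -5 - 6 S + S t$ ($P{\left(t,S \right)} = -5 + \left(S t - 6 S\right) = -5 + \left(- 6 S + S t\right) = -5 - 6 S + S t$)
$\frac{1}{40 \left(P{\left(K{\left(0,1 \right)},-7 \right)} + 30\right) + 4818} = \frac{1}{40 \left(\left(-5 - -42 - 0\right) + 30\right) + 4818} = \frac{1}{40 \left(\left(-5 + 42 + 0\right) + 30\right) + 4818} = \frac{1}{40 \left(37 + 30\right) + 4818} = \frac{1}{40 \cdot 67 + 4818} = \frac{1}{2680 + 4818} = \frac{1}{7498}$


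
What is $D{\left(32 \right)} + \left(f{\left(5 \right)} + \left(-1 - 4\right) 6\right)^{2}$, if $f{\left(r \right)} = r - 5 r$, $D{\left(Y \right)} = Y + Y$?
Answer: $2564$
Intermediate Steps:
$D{\left(Y \right)} = 2 Y$
$f{\left(r \right)} = - 4 r$
$D{\left(32 \right)} + \left(f{\left(5 \right)} + \left(-1 - 4\right) 6\right)^{2} = 2 \cdot 32 + \left(\left(-4\right) 5 + \left(-1 - 4\right) 6\right)^{2} = 64 + \left(-20 - 30\right)^{2} = 64 + \left(-50\right)^{2} = 64 + 2500 = 2564$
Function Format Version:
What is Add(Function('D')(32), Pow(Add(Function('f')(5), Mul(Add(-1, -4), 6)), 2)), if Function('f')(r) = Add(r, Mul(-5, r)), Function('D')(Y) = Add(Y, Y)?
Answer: 2564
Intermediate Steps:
Function('D')(Y) = Mul(2, Y)
Function('f')(r) = Mul(-4, r)
Add(Function('D')(32), Pow(Add(Function('f')(5), Mul(Add(-1, -4), 6)), 2)) = Add(Mul(2, 32), Pow(Add(Mul(-4, 5), Mul(Add(-1, -4), 6)), 2)) = Add(64, Pow(Add(-20, Mul(-5, 6)), 2)) = Add(64, Pow(Add(-20, -30), 2)) = Add(64, Pow(-50, 2)) = Add(64, 2500) = 2564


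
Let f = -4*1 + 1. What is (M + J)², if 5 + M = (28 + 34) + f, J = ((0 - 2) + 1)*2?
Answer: 2704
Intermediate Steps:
f = -3 (f = -4 + 1 = -3)
J = -2 (J = (-2 + 1)*2 = -1*2 = -2)
M = 54 (M = -5 + ((28 + 34) - 3) = -5 + (62 - 3) = -5 + 59 = 54)
(M + J)² = (54 - 2)² = 52² = 2704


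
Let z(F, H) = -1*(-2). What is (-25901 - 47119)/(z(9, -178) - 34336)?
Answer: 36510/17167 ≈ 2.1268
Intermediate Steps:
z(F, H) = 2
(-25901 - 47119)/(z(9, -178) - 34336) = (-25901 - 47119)/(2 - 34336) = -73020/(-34334) = -73020*(-1/34334) = 36510/17167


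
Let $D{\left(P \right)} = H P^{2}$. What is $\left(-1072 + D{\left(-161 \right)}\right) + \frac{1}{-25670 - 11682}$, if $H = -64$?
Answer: $- \frac{62004917633}{37352} \approx -1.66 \cdot 10^{6}$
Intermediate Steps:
$D{\left(P \right)} = - 64 P^{2}$
$\left(-1072 + D{\left(-161 \right)}\right) + \frac{1}{-25670 - 11682} = \left(-1072 - 64 \left(-161\right)^{2}\right) + \frac{1}{-25670 - 11682} = \left(-1072 - 1658944\right) + \frac{1}{-37352} = \left(-1072 - 1658944\right) - \frac{1}{37352} = -1660016 - \frac{1}{37352} = - \frac{62004917633}{37352}$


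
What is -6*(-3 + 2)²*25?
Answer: -150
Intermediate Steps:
-6*(-3 + 2)²*25 = -6*(-1)²*25 = -6*1*25 = -6*25 = -150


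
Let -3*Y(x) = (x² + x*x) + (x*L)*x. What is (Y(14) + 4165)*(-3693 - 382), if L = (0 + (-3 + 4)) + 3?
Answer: -15374975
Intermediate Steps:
L = 4 (L = (0 + 1) + 3 = 1 + 3 = 4)
Y(x) = -2*x² (Y(x) = -((x² + x*x) + (x*4)*x)/3 = -((x² + x²) + (4*x)*x)/3 = -(2*x² + 4*x²)/3 = -2*x²)
(Y(14) + 4165)*(-3693 - 382) = (-2*14² + 4165)*(-3693 - 382) = (-2*196 + 4165)*(-4075) = (-392 + 4165)*(-4075) = 3773*(-4075) = -15374975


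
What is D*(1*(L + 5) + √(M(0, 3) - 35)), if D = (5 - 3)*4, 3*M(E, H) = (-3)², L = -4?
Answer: 8 + 32*I*√2 ≈ 8.0 + 45.255*I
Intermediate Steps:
M(E, H) = 3 (M(E, H) = (⅓)*(-3)² = (⅓)*9 = 3)
D = 8 (D = 2*4 = 8)
D*(1*(L + 5) + √(M(0, 3) - 35)) = 8*(1*(-4 + 5) + √(3 - 35)) = 8*(1*1 + √(-32)) = 8*(1 + 4*I*√2) = 8 + 32*I*√2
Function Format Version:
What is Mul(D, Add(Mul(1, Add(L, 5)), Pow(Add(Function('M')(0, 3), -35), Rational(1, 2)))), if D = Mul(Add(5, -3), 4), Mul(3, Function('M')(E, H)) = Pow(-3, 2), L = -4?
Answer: Add(8, Mul(32, I, Pow(2, Rational(1, 2)))) ≈ Add(8.0000, Mul(45.255, I))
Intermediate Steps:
Function('M')(E, H) = 3 (Function('M')(E, H) = Mul(Rational(1, 3), Pow(-3, 2)) = Mul(Rational(1, 3), 9) = 3)
D = 8 (D = Mul(2, 4) = 8)
Mul(D, Add(Mul(1, Add(L, 5)), Pow(Add(Function('M')(0, 3), -35), Rational(1, 2)))) = Mul(8, Add(Mul(1, Add(-4, 5)), Pow(Add(3, -35), Rational(1, 2)))) = Mul(8, Add(Mul(1, 1), Pow(-32, Rational(1, 2)))) = Mul(8, Add(1, Mul(4, I, Pow(2, Rational(1, 2))))) = Add(8, Mul(32, I, Pow(2, Rational(1, 2))))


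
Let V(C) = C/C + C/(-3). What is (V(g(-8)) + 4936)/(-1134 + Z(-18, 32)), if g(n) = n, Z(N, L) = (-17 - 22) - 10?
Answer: -2117/507 ≈ -4.1755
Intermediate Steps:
Z(N, L) = -49 (Z(N, L) = -39 - 10 = -49)
V(C) = 1 - C/3 (V(C) = 1 + C*(-⅓) = 1 - C/3)
(V(g(-8)) + 4936)/(-1134 + Z(-18, 32)) = ((1 - ⅓*(-8)) + 4936)/(-1134 - 49) = ((1 + 8/3) + 4936)/(-1183) = (11/3 + 4936)*(-1/1183) = (14819/3)*(-1/1183) = -2117/507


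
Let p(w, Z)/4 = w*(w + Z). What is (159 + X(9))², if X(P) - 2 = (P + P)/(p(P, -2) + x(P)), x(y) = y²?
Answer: 35509681/1369 ≈ 25938.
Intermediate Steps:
p(w, Z) = 4*w*(Z + w) (p(w, Z) = 4*(w*(w + Z)) = 4*(w*(Z + w)) = 4*w*(Z + w))
X(P) = 2 + 2*P/(P² + 4*P*(-2 + P)) (X(P) = 2 + (P + P)/(4*P*(-2 + P) + P²) = 2 + (2*P)/(P² + 4*P*(-2 + P)) = 2 + 2*P/(P² + 4*P*(-2 + P)))
(159 + X(9))² = (159 + 2*(-7 + 5*9)/(-8 + 5*9))² = (159 + 2*(-7 + 45)/(-8 + 45))² = (159 + 2*38/37)² = (159 + 2*(1/37)*38)² = (159 + 76/37)² = (5959/37)² = 35509681/1369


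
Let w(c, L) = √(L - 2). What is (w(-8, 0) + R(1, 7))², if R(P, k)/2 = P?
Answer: (2 + I*√2)² ≈ 2.0 + 5.6569*I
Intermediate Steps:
w(c, L) = √(-2 + L)
R(P, k) = 2*P
(w(-8, 0) + R(1, 7))² = (√(-2 + 0) + 2*1)² = (√(-2) + 2)² = (I*√2 + 2)² = (2 + I*√2)²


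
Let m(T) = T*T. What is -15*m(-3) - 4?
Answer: -139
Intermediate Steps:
m(T) = T²
-15*m(-3) - 4 = -15*(-3)² - 4 = -15*9 - 4 = -135 - 4 = -139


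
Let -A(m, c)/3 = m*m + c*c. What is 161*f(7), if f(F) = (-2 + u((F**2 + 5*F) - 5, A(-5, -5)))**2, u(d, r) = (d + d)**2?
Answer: 100319332484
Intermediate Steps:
A(m, c) = -3*c**2 - 3*m**2 (A(m, c) = -3*(m*m + c*c) = -3*(m**2 + c**2) = -3*(c**2 + m**2) = -3*c**2 - 3*m**2)
u(d, r) = 4*d**2 (u(d, r) = (2*d)**2 = 4*d**2)
f(F) = (-2 + 4*(-5 + F**2 + 5*F)**2)**2 (f(F) = (-2 + 4*((F**2 + 5*F) - 5)**2)**2 = (-2 + 4*(-5 + F**2 + 5*F)**2)**2)
161*f(7) = 161*(4*(-1 + 2*(-5 + 7**2 + 5*7)**2)**2) = 161*(4*(-1 + 2*(-5 + 49 + 35)**2)**2) = 161*(4*(-1 + 2*79**2)**2) = 161*(4*(-1 + 2*6241)**2) = 161*(4*(-1 + 12482)**2) = 161*(4*12481**2) = 161*(4*155775361) = 161*623101444 = 100319332484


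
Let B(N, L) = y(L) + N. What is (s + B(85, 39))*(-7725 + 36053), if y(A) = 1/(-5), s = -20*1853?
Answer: -5237167328/5 ≈ -1.0474e+9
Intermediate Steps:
s = -37060
y(A) = -⅕
B(N, L) = -⅕ + N
(s + B(85, 39))*(-7725 + 36053) = (-37060 + (-⅕ + 85))*(-7725 + 36053) = (-37060 + 424/5)*28328 = -184876/5*28328 = -5237167328/5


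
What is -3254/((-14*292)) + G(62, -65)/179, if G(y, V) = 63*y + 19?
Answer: 8313933/365876 ≈ 22.723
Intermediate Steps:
G(y, V) = 19 + 63*y
-3254/((-14*292)) + G(62, -65)/179 = -3254/((-14*292)) + (19 + 63*62)/179 = -3254/(-4088) + (19 + 3906)*(1/179) = -3254*(-1/4088) + 3925*(1/179) = 1627/2044 + 3925/179 = 8313933/365876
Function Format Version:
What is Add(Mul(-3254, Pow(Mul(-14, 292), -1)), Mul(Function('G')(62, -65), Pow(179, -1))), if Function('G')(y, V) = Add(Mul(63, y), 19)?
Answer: Rational(8313933, 365876) ≈ 22.723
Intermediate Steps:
Function('G')(y, V) = Add(19, Mul(63, y))
Add(Mul(-3254, Pow(Mul(-14, 292), -1)), Mul(Function('G')(62, -65), Pow(179, -1))) = Add(Mul(-3254, Pow(Mul(-14, 292), -1)), Mul(Add(19, Mul(63, 62)), Pow(179, -1))) = Add(Mul(-3254, Pow(-4088, -1)), Mul(Add(19, 3906), Rational(1, 179))) = Add(Mul(-3254, Rational(-1, 4088)), Mul(3925, Rational(1, 179))) = Add(Rational(1627, 2044), Rational(3925, 179)) = Rational(8313933, 365876)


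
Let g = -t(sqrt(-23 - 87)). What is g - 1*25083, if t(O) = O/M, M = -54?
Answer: -25083 + I*sqrt(110)/54 ≈ -25083.0 + 0.19422*I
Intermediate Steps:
t(O) = -O/54 (t(O) = O/(-54) = O*(-1/54) = -O/54)
g = I*sqrt(110)/54 (g = -(-1)*sqrt(-23 - 87)/54 = -(-1)*sqrt(-110)/54 = -(-1)*I*sqrt(110)/54 = I*sqrt(110)/54 ≈ 0.19422*I)
g - 1*25083 = I*sqrt(110)/54 - 1*25083 = I*sqrt(110)/54 - 25083 = -25083 + I*sqrt(110)/54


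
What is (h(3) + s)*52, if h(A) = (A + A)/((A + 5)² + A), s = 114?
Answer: 397488/67 ≈ 5932.7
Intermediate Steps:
h(A) = 2*A/(A + (5 + A)²) (h(A) = (2*A)/((5 + A)² + A) = (2*A)/(A + (5 + A)²) = 2*A/(A + (5 + A)²))
(h(3) + s)*52 = (2*3/(3 + (5 + 3)²) + 114)*52 = (2*3/(3 + 8²) + 114)*52 = (2*3/(3 + 64) + 114)*52 = (2*3/67 + 114)*52 = (2*3*(1/67) + 114)*52 = (6/67 + 114)*52 = (7644/67)*52 = 397488/67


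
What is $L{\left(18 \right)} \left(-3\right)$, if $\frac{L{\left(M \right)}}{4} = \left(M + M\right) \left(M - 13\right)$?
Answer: $-2160$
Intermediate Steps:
$L{\left(M \right)} = 8 M \left(-13 + M\right)$ ($L{\left(M \right)} = 4 \left(M + M\right) \left(M - 13\right) = 4 \cdot 2 M \left(-13 + M\right) = 8 M \left(-13 + M\right)$)
$L{\left(18 \right)} \left(-3\right) = 8 \cdot 18 \left(-13 + 18\right) \left(-3\right) = 8 \cdot 18 \cdot 5 \left(-3\right) = 720 \left(-3\right) = -2160$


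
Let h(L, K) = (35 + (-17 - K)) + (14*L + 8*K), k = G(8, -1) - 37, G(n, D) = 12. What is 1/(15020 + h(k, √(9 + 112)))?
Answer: 1/14765 ≈ 6.7728e-5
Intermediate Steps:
k = -25 (k = 12 - 37 = -25)
h(L, K) = 18 + 7*K + 14*L (h(L, K) = (18 - K) + (8*K + 14*L) = 18 + 7*K + 14*L)
1/(15020 + h(k, √(9 + 112))) = 1/(15020 + (18 + 7*√(9 + 112) + 14*(-25))) = 1/(15020 + (18 + 7*√121 - 350)) = 1/(15020 + (18 + 7*11 - 350)) = 1/(15020 + (18 + 77 - 350)) = 1/(15020 - 255) = 1/14765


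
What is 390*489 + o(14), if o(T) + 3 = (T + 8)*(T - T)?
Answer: 190707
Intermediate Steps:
o(T) = -3 (o(T) = -3 + (T + 8)*(T - T) = -3 + (8 + T)*0 = -3 + 0 = -3)
390*489 + o(14) = 390*489 - 3 = 190710 - 3 = 190707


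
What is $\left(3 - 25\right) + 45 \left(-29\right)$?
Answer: $-1327$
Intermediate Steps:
$\left(3 - 25\right) + 45 \left(-29\right) = \left(3 - 25\right) - 1305 = -22 - 1305 = -1327$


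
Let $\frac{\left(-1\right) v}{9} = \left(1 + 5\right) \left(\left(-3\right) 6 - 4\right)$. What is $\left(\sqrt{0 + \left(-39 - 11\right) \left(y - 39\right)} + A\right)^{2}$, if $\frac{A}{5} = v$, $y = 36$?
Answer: $35283750 + 59400 \sqrt{6} \approx 3.5429 \cdot 10^{7}$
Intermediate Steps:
$v = 1188$ ($v = - 9 \left(1 + 5\right) \left(\left(-3\right) 6 - 4\right) = - 9 \cdot 6 \left(-18 - 4\right) = - 9 \cdot 6 \left(-22\right) = \left(-9\right) \left(-132\right) = 1188$)
$A = 5940$ ($A = 5 \cdot 1188 = 5940$)
$\left(\sqrt{0 + \left(-39 - 11\right) \left(y - 39\right)} + A\right)^{2} = \left(\sqrt{0 + \left(-39 - 11\right) \left(36 - 39\right)} + 5940\right)^{2} = \left(\sqrt{0 - -150} + 5940\right)^{2} = \left(\sqrt{0 + 150} + 5940\right)^{2} = \left(\sqrt{150} + 5940\right)^{2} = \left(5 \sqrt{6} + 5940\right)^{2} = \left(5940 + 5 \sqrt{6}\right)^{2}$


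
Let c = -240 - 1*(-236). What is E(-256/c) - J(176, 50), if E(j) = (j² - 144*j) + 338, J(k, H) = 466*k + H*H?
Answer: -89298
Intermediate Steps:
c = -4 (c = -240 + 236 = -4)
J(k, H) = H² + 466*k (J(k, H) = 466*k + H² = H² + 466*k)
E(j) = 338 + j² - 144*j
E(-256/c) - J(176, 50) = (338 + (-256/(-4))² - (-36864)/(-4)) - (50² + 466*176) = (338 + (-256*(-¼))² - (-36864)*(-1)/4) - (2500 + 82016) = (338 + 64² - 144*64) - 1*84516 = (338 + 4096 - 9216) - 84516 = -4782 - 84516 = -89298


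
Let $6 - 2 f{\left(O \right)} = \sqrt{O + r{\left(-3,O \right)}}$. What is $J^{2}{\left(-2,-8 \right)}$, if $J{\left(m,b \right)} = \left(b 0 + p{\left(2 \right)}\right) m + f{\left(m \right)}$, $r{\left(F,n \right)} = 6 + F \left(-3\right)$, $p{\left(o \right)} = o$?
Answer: $\frac{17}{4} + \sqrt{13} \approx 7.8556$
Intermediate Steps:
$r{\left(F,n \right)} = 6 - 3 F$
$f{\left(O \right)} = 3 - \frac{\sqrt{15 + O}}{2}$ ($f{\left(O \right)} = 3 - \frac{\sqrt{O + \left(6 - -9\right)}}{2} = 3 - \frac{\sqrt{O + \left(6 + 9\right)}}{2} = 3 - \frac{\sqrt{O + 15}}{2} = 3 - \frac{\sqrt{15 + O}}{2}$)
$J{\left(m,b \right)} = 3 + 2 m - \frac{\sqrt{15 + m}}{2}$ ($J{\left(m,b \right)} = \left(b 0 + 2\right) m - \left(-3 + \frac{\sqrt{15 + m}}{2}\right) = \left(0 + 2\right) m - \left(-3 + \frac{\sqrt{15 + m}}{2}\right) = 2 m - \left(-3 + \frac{\sqrt{15 + m}}{2}\right) = 3 + 2 m - \frac{\sqrt{15 + m}}{2}$)
$J^{2}{\left(-2,-8 \right)} = \left(3 + 2 \left(-2\right) - \frac{\sqrt{15 - 2}}{2}\right)^{2} = \left(3 - 4 - \frac{\sqrt{13}}{2}\right)^{2} = \left(-1 - \frac{\sqrt{13}}{2}\right)^{2}$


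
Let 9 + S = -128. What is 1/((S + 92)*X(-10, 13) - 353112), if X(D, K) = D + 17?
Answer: -1/353427 ≈ -2.8294e-6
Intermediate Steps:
X(D, K) = 17 + D
S = -137 (S = -9 - 128 = -137)
1/((S + 92)*X(-10, 13) - 353112) = 1/((-137 + 92)*(17 - 10) - 353112) = 1/(-45*7 - 353112) = 1/(-315 - 353112) = 1/(-353427) = -1/353427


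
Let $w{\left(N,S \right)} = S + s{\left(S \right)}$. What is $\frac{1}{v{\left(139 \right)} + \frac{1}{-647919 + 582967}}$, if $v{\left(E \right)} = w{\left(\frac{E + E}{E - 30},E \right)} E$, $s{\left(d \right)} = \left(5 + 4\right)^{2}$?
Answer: $\frac{64952}{1986232159} \approx 3.2701 \cdot 10^{-5}$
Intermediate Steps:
$s{\left(d \right)} = 81$ ($s{\left(d \right)} = 9^{2} = 81$)
$w{\left(N,S \right)} = 81 + S$ ($w{\left(N,S \right)} = S + 81 = 81 + S$)
$v{\left(E \right)} = E \left(81 + E\right)$ ($v{\left(E \right)} = \left(81 + E\right) E = E \left(81 + E\right)$)
$\frac{1}{v{\left(139 \right)} + \frac{1}{-647919 + 582967}} = \frac{1}{139 \left(81 + 139\right) + \frac{1}{-647919 + 582967}} = \frac{1}{139 \cdot 220 + \frac{1}{-64952}} = \frac{1}{30580 - \frac{1}{64952}} = \frac{1}{\frac{1986232159}{64952}} = \frac{64952}{1986232159}$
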